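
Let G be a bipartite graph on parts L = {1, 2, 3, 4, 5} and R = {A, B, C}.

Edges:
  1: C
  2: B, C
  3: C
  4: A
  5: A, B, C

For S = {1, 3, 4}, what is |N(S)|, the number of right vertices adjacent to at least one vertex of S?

2

The union of neighbours of {1, 3, 4} is {A, C}, which has 2 elements.
Since |N(S)| = 2 < |S| = 3, Hall's condition fails for this subset.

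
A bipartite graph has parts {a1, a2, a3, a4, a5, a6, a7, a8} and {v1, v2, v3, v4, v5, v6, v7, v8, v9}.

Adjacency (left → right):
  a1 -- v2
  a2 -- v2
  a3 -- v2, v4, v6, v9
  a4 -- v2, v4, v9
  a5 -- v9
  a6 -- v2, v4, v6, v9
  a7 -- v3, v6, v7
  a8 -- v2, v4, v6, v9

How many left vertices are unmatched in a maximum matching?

For example, pair a1–v2, a3–v6, a4–v4, a5–v9, a7–v7.
The set {a1, a2, a3, a4, a5, a6, a8} has only 4 neighbours ({v2, v4, v6, v9}), so by Hall's theorem at most 5 of the 8 left vertices can be matched.
That matches 5 of the 8, leaving 3 unmatched; no matching can do better.

3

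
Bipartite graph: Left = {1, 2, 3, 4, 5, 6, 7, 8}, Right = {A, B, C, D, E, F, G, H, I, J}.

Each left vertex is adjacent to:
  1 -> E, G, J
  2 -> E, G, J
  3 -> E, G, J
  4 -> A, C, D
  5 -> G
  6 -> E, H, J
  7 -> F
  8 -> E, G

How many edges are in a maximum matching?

6

For example, pair 1–G, 2–J, 3–E, 4–C, 6–H, 7–F.
The set {1, 2, 3, 5, 8} has only 3 neighbours ({E, G, J}), so by Hall's theorem at most 6 of the 8 left vertices can be matched.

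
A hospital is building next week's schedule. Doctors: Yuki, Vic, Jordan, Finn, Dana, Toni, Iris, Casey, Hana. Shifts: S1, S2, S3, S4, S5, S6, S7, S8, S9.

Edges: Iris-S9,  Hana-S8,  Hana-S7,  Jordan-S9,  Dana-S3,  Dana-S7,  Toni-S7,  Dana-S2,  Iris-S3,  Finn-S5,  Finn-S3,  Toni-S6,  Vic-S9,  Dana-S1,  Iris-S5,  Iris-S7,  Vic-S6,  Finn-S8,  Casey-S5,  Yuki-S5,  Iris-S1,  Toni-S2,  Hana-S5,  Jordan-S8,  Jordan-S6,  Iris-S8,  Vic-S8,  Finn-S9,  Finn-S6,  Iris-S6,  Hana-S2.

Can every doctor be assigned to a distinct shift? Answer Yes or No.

The set {Yuki, Casey} has only 1 neighbour ({S5}), so by Hall's theorem at most 8 of the 9 doctors can be matched.
Hence no matching covers every doctor.

No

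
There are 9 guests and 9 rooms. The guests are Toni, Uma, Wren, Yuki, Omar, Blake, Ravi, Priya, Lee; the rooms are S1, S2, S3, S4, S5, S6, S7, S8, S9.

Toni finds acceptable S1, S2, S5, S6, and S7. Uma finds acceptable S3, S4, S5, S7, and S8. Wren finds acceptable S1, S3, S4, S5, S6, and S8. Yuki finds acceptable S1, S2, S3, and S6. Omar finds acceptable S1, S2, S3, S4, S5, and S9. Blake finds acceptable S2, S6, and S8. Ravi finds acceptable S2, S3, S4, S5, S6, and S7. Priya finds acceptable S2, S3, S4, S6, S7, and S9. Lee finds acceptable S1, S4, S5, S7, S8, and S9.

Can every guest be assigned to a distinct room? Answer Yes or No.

Yes

For example, pair Toni–S1, Uma–S5, Wren–S4, Yuki–S3, Omar–S9, Blake–S8, Ravi–S2, Priya–S6, Lee–S7.
All 9 guests are covered.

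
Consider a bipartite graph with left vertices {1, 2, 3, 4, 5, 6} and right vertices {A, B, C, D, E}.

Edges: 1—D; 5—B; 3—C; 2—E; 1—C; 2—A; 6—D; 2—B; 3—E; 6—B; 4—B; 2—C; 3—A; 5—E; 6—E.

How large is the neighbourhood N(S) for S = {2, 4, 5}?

The union of neighbours of {2, 4, 5} is {A, B, C, E}, which has 4 elements.
Since |N(S)| = 4 ≥ |S| = 3, Hall's condition holds for this subset.

4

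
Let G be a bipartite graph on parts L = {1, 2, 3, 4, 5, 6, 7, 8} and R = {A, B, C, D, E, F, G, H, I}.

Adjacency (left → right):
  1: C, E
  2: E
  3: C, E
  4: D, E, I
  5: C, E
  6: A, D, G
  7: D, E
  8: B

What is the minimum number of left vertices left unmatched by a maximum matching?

2

One maximum matching: 1-C, 2-E, 4-I, 6-G, 7-D, 8-B.
The set {1, 2, 3, 5} has only 2 neighbours ({C, E}), so by Hall's theorem at most 6 of the 8 left vertices can be matched.
That matches 6 of the 8, leaving 2 unmatched; no matching can do better.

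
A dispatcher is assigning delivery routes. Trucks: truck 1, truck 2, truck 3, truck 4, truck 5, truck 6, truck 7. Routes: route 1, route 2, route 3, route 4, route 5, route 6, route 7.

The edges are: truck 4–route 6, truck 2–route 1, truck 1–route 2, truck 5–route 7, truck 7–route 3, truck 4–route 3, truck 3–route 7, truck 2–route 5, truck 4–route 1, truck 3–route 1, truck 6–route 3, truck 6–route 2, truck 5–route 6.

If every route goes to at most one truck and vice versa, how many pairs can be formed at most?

6

A valid assignment of size 6: truck 1–route 2, truck 2–route 5, truck 3–route 1, truck 4–route 6, truck 5–route 7, truck 6–route 3.
The set {truck 1, truck 6, truck 7} has only 2 neighbours ({route 2, route 3}), so by Hall's theorem at most 6 of the 7 trucks can be matched.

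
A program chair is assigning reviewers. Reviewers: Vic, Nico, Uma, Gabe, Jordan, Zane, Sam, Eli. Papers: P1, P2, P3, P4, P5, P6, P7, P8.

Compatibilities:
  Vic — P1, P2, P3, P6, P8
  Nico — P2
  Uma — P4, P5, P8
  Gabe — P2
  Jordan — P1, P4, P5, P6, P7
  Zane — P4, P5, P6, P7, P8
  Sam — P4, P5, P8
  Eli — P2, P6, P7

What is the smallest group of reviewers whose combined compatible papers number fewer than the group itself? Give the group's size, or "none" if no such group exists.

2

Take S = {Nico, Gabe}. Its neighbourhood is {P2}, so |N(S)| = 1 < |S| = 2.
No single vertex violates Hall's condition since each has at least one neighbour, so 2 is the minimum.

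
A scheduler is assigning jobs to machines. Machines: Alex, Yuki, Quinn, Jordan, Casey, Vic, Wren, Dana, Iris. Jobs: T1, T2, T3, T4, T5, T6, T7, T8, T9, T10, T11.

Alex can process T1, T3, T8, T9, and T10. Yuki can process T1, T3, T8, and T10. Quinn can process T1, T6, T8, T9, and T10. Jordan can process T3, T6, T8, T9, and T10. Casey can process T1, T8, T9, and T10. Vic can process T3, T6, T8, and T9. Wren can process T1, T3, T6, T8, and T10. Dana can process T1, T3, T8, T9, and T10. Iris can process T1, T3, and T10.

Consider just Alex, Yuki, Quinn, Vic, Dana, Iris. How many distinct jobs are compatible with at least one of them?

6

The union of neighbours of {Alex, Yuki, Quinn, Vic, Dana, Iris} is {T1, T3, T6, T8, T9, T10}, which has 6 elements.
Since |N(S)| = 6 ≥ |S| = 6, Hall's condition holds for this subset.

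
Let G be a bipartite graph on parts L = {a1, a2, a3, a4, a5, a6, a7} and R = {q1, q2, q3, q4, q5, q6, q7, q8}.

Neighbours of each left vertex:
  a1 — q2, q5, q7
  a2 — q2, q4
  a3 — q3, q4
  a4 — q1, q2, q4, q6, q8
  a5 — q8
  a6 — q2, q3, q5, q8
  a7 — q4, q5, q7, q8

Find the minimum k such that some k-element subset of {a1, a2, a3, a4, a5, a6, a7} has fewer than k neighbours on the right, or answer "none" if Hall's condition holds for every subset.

A matching saturating every left vertex exists, for instance a1→q2, a2→q4, a3→q3, a4→q6, a5→q8, a6→q5, a7→q7.
By Hall's marriage theorem, this means |N(S)| ≥ |S| for every subset S, so no violating subset exists.

none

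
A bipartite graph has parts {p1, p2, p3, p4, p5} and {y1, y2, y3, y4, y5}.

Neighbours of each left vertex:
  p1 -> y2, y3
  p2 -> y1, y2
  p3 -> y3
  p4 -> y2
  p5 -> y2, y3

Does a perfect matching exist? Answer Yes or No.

No

The set {p1, p3, p4, p5} has only 2 neighbours ({y2, y3}), so by Hall's theorem at most 3 of the 5 left vertices can be matched.
Hence no matching covers every left vertex.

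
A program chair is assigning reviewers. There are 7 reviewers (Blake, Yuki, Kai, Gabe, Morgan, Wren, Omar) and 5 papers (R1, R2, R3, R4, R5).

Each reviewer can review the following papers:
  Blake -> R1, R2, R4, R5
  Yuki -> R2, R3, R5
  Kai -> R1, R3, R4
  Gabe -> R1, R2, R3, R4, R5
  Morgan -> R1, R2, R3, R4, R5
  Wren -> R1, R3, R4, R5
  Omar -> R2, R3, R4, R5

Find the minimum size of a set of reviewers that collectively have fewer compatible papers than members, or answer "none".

Take S = {Blake, Yuki, Kai, Gabe, Morgan, Wren}. Its neighbourhood is {R1, R2, R3, R4, R5}, so |N(S)| = 5 < |S| = 6.
Every subset of size less than 6 has at least as many neighbours as members, so 6 is the minimum.

6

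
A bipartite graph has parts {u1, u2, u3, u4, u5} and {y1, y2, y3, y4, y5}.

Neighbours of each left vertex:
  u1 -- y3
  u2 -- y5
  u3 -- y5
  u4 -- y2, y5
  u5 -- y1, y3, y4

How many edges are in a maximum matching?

One maximum matching: u1-y3, u2-y5, u4-y2, u5-y1.
The set {u2, u3} has only 1 neighbour ({y5}), so by Hall's theorem at most 4 of the 5 left vertices can be matched.

4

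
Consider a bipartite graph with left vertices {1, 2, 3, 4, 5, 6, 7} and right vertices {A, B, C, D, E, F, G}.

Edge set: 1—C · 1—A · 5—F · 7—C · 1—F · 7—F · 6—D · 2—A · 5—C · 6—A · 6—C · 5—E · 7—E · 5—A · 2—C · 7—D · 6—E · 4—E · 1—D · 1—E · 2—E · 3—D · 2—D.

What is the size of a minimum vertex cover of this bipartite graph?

5

A maximum matching has 5 edges (e.g. 1–F, 2–A, 3–D, 4–E, 5–C).
By König's theorem the minimum vertex cover has the same size. One such cover is {A, C, D, E, F}.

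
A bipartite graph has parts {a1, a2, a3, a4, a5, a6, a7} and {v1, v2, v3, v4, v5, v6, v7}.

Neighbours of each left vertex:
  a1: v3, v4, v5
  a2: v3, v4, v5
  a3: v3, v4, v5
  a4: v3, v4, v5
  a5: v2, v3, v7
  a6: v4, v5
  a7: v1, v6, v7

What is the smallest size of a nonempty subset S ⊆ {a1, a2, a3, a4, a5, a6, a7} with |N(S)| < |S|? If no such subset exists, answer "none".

4

Take S = {a1, a2, a3, a4}. Its neighbourhood is {v3, v4, v5}, so |N(S)| = 3 < |S| = 4.
Every subset of size less than 4 has at least as many neighbours as members, so 4 is the minimum.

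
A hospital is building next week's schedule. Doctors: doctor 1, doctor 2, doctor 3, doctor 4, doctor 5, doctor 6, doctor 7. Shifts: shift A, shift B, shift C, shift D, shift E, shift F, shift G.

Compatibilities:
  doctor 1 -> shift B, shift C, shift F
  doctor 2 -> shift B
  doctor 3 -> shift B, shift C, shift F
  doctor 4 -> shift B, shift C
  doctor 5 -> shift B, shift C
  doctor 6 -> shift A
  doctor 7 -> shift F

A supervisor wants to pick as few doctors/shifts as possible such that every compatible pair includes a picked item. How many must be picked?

The 4 edges doctor 1–shift C, doctor 2–shift B, doctor 3–shift F, doctor 6–shift A form a matching, so any vertex cover needs at least 4 vertices (one per matched edge).
Conversely {doctor 6, shift B, shift C, shift F} meets every edge and has exactly 4 vertices, so 4 is optimal.

4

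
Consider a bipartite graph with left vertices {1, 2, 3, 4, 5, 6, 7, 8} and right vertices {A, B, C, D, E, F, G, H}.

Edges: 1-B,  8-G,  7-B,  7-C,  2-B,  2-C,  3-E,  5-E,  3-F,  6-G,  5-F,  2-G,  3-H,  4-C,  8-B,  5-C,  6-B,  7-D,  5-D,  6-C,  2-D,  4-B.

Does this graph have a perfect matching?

The set {1, 2, 4, 6, 7, 8} has only 4 neighbours ({B, C, D, G}), so by Hall's theorem at most 6 of the 8 left vertices can be matched.
Hence no matching covers every left vertex.

No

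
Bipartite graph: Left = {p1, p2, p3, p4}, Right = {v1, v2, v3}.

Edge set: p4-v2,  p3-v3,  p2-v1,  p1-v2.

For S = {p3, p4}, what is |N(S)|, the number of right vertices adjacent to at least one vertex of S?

2

The union of neighbours of {p3, p4} is {v2, v3}, which has 2 elements.
Since |N(S)| = 2 ≥ |S| = 2, Hall's condition holds for this subset.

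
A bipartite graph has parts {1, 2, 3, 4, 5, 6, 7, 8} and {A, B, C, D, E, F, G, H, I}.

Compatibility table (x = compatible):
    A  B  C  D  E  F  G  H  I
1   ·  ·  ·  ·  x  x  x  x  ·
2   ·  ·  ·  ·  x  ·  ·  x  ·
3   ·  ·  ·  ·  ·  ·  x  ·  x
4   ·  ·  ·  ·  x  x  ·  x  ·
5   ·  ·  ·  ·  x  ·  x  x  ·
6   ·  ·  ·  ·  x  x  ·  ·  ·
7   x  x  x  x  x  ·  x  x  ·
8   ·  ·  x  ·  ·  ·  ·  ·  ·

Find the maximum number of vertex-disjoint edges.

7

One maximum matching: 1→G, 2→H, 3→I, 4→F, 5→E, 7→A, 8→C.
The set {1, 2, 4, 5, 6} has only 4 neighbours ({E, F, G, H}), so by Hall's theorem at most 7 of the 8 left vertices can be matched.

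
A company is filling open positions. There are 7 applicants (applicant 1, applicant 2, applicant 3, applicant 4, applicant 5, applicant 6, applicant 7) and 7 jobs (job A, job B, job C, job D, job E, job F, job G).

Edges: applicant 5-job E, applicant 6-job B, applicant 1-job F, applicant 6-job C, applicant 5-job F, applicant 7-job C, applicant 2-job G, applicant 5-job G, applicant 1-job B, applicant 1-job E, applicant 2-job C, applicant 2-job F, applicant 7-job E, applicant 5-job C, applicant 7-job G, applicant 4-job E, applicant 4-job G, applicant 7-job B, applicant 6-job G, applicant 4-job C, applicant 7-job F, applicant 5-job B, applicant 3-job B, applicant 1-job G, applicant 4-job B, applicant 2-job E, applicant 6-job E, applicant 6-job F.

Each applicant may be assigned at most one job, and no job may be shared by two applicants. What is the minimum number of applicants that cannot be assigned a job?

One maximum matching: applicant 1→job E, applicant 2→job G, applicant 3→job B, applicant 4→job C, applicant 5→job F.
The set {applicant 1, applicant 2, applicant 3, applicant 4, applicant 5, applicant 6, applicant 7} has only 5 neighbours ({job B, job C, job E, job F, job G}), so by Hall's theorem at most 5 of the 7 applicants can be matched.
That matches 5 of the 7, leaving 2 unmatched; no matching can do better.

2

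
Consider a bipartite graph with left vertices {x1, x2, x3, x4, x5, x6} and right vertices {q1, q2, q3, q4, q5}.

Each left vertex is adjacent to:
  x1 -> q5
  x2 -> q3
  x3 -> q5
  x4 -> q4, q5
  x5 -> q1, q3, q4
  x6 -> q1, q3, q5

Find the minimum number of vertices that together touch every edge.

4

A maximum matching has 4 edges (e.g. x1–q5, x2–q3, x4–q4, x5–q1).
By König's theorem the minimum vertex cover has the same size. One such cover is {q1, q3, q4, q5}.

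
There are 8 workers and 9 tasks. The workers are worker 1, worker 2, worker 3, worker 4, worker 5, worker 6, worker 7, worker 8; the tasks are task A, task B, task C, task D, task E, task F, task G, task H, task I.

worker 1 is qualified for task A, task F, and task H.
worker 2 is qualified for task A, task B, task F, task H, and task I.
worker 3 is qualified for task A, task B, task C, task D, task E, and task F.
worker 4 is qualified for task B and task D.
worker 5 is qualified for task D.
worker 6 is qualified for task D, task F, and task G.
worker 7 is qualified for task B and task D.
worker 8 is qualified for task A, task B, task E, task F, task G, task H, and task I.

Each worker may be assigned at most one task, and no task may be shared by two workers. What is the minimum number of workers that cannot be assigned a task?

A valid assignment of size 7: worker 1-task H, worker 2-task I, worker 3-task F, worker 4-task B, worker 5-task D, worker 6-task G, worker 8-task A.
The set {worker 4, worker 5, worker 7} has only 2 neighbours ({task B, task D}), so by Hall's theorem at most 7 of the 8 workers can be matched.
That matches 7 of the 8, leaving 1 unmatched; no matching can do better.

1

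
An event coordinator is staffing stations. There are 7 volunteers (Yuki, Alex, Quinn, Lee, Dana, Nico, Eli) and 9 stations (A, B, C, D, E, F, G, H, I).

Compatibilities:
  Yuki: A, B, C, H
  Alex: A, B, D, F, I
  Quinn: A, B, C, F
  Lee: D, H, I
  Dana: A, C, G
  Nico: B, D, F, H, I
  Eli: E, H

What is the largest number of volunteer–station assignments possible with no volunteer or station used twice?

For example, pair Yuki-B, Alex-A, Quinn-F, Lee-D, Dana-C, Nico-H, Eli-E.
All 7 volunteers are matched, so no larger matching exists.

7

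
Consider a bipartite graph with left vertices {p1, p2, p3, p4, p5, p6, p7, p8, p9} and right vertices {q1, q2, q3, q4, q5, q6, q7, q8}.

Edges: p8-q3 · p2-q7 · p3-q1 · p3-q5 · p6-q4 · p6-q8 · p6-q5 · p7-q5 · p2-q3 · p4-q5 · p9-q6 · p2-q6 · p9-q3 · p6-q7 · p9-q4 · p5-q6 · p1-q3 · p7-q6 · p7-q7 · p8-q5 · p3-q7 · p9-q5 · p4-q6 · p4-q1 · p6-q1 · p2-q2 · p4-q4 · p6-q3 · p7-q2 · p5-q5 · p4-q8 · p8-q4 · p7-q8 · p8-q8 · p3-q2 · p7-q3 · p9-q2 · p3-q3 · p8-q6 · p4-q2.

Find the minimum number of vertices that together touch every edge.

The 8 edges p1–q3, p2–q2, p3–q1, p4–q8, p5–q5, p6–q4, p7–q7, p8–q6 form a matching, so any vertex cover needs at least 8 vertices (one per matched edge).
Conversely {q1, q2, q3, q4, q5, q6, q7, q8} meets every edge and has exactly 8 vertices, so 8 is optimal.

8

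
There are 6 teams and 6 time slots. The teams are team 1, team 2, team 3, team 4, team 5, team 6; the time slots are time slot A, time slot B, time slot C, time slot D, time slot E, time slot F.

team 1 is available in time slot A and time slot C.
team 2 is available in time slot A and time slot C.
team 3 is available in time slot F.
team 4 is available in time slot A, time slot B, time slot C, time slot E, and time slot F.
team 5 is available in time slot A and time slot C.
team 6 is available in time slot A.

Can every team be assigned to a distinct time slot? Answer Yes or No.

The set {team 1, team 2, team 5, team 6} has only 2 neighbours ({time slot A, time slot C}), so by Hall's theorem at most 4 of the 6 teams can be matched.
Hence no matching covers every team.

No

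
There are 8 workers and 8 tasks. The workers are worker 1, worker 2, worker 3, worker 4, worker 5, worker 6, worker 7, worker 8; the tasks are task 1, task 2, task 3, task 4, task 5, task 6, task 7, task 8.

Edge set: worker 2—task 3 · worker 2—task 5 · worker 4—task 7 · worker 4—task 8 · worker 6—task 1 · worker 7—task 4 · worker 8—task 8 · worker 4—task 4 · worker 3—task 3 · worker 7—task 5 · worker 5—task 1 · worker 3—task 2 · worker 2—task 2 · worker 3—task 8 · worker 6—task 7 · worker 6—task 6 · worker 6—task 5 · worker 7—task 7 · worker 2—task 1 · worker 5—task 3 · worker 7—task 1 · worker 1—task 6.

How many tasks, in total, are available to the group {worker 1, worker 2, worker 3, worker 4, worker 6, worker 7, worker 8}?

8

The union of neighbours of {worker 1, worker 2, worker 3, worker 4, worker 6, worker 7, worker 8} is {task 1, task 2, task 3, task 4, task 5, task 6, task 7, task 8}, which has 8 elements.
Since |N(S)| = 8 ≥ |S| = 7, Hall's condition holds for this subset.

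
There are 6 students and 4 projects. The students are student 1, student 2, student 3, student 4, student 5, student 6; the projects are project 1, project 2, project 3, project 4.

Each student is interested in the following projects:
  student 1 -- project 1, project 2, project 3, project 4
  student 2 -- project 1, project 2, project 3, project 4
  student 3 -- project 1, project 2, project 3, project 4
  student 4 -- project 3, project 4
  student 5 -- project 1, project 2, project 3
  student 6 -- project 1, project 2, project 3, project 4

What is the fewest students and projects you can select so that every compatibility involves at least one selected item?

A maximum matching has 4 edges (e.g. student 1–project 2, student 2–project 3, student 3–project 1, student 4–project 4).
By König's theorem the minimum vertex cover has the same size. One such cover is {project 1, project 2, project 3, project 4}.

4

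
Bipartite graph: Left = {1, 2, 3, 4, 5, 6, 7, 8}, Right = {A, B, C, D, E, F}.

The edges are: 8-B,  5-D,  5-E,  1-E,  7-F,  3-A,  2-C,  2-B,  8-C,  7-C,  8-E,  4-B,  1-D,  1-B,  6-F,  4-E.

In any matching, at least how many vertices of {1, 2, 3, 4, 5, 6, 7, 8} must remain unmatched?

One maximum matching: 1→D, 2→C, 3→A, 4→B, 5→E, 6→F.
The set {1, 2, 4, 5, 6, 7, 8} has only 5 neighbours ({B, C, D, E, F}), so by Hall's theorem at most 6 of the 8 left vertices can be matched.
That matches 6 of the 8, leaving 2 unmatched; no matching can do better.

2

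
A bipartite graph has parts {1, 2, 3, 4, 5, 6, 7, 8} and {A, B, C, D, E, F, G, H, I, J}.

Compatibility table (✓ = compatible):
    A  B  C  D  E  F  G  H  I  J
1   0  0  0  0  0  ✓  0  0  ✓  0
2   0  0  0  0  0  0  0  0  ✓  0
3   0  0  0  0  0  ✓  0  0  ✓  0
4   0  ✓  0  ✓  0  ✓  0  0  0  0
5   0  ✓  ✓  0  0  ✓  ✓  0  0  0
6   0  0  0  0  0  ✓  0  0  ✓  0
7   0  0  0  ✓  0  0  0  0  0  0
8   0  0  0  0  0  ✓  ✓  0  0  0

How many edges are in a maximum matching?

A valid assignment of size 6: 1–F, 2–I, 4–B, 5–C, 7–D, 8–G.
The set {1, 2, 3, 6} has only 2 neighbours ({F, I}), so by Hall's theorem at most 6 of the 8 left vertices can be matched.

6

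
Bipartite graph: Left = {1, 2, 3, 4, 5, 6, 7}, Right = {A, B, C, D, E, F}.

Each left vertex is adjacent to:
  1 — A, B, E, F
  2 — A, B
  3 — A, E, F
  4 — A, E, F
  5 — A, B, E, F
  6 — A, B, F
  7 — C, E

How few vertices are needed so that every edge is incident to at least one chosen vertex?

{7, A, B, E, F} is a vertex cover of size 5: every edge has an endpoint in this set.
No smaller cover exists because 1–B, 2–A, 3–F, 4–E, 7–C is a matching of size 5, and a cover must include an endpoint of each of these disjoint edges (König's theorem).

5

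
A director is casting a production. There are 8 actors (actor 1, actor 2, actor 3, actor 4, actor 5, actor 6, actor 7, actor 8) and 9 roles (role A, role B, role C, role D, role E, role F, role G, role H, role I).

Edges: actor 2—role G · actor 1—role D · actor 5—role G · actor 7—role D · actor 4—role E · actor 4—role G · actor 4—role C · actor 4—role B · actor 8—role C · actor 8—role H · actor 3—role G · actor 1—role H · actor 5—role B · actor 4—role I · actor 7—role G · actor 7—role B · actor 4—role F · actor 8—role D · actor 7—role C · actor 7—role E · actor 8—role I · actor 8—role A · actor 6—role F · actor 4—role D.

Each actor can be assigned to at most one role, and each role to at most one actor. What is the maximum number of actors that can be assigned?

7

A valid assignment of size 7: actor 1–role H, actor 2–role G, actor 4–role I, actor 5–role B, actor 6–role F, actor 7–role D, actor 8–role C.
The set {actor 2, actor 3} has only 1 neighbour ({role G}), so by Hall's theorem at most 7 of the 8 actors can be matched.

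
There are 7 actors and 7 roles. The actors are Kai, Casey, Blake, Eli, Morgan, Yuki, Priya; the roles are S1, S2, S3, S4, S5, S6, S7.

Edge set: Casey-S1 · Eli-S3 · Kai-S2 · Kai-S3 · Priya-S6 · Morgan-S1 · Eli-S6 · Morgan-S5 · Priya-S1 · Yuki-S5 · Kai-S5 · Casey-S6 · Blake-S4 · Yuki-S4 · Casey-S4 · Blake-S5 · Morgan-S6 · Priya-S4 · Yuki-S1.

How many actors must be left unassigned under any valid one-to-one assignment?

One maximum matching: Kai→S2, Casey→S6, Blake→S5, Eli→S3, Morgan→S1, Yuki→S4.
The set {Casey, Blake, Morgan, Yuki, Priya} has only 4 neighbours ({S1, S4, S5, S6}), so by Hall's theorem at most 6 of the 7 actors can be matched.
That matches 6 of the 7, leaving 1 unmatched; no matching can do better.

1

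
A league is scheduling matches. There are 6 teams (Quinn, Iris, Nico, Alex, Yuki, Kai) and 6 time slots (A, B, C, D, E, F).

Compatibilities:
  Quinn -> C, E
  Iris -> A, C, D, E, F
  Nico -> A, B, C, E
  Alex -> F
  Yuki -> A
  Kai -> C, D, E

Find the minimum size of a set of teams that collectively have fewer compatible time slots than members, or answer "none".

A matching saturating every team exists, for instance Quinn→C, Iris→D, Nico→B, Alex→F, Yuki→A, Kai→E.
By Hall's marriage theorem, this means |N(S)| ≥ |S| for every subset S, so no violating subset exists.

none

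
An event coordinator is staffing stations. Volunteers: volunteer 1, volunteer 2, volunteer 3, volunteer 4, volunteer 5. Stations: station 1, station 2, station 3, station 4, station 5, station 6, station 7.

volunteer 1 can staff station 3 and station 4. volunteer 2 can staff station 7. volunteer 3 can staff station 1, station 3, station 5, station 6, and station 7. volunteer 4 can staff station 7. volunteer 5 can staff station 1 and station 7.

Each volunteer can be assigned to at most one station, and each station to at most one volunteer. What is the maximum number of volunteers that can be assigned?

One maximum matching: volunteer 1→station 3, volunteer 2→station 7, volunteer 3→station 6, volunteer 5→station 1.
The set {volunteer 2, volunteer 4} has only 1 neighbour ({station 7}), so by Hall's theorem at most 4 of the 5 volunteers can be matched.

4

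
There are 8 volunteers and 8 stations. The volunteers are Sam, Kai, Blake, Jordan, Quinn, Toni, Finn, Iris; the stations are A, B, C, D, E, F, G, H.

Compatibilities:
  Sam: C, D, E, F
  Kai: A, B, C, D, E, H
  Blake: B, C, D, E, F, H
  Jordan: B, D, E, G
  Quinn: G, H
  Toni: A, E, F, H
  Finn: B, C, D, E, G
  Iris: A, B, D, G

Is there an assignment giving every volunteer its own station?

A valid assignment of size 8: Sam→F, Kai→A, Blake→E, Jordan→D, Quinn→G, Toni→H, Finn→C, Iris→B.
All 8 volunteers are covered.

Yes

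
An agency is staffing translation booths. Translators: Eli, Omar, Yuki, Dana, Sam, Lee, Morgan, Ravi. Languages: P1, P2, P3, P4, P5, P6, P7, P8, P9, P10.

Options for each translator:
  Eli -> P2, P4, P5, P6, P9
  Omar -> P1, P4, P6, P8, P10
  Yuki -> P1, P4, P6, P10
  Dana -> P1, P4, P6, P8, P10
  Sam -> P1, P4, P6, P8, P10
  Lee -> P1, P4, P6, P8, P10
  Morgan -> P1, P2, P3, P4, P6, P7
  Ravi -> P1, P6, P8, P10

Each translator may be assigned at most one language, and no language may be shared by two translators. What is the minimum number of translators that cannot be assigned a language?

1

For example, pair Eli–P2, Omar–P6, Yuki–P4, Dana–P10, Sam–P8, Lee–P1, Morgan–P3.
The set {Omar, Yuki, Dana, Sam, Lee, Ravi} has only 5 neighbours ({P1, P10, P4, P6, P8}), so by Hall's theorem at most 7 of the 8 translators can be matched.
That matches 7 of the 8, leaving 1 unmatched; no matching can do better.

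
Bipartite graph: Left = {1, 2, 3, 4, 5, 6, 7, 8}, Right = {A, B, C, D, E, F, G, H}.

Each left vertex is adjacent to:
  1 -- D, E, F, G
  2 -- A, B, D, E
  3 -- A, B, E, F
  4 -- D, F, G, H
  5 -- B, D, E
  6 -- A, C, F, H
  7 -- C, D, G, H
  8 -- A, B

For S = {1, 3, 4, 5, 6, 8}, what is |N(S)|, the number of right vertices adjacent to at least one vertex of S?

8

The union of neighbours of {1, 3, 4, 5, 6, 8} is {A, B, C, D, E, F, G, H}, which has 8 elements.
Since |N(S)| = 8 ≥ |S| = 6, Hall's condition holds for this subset.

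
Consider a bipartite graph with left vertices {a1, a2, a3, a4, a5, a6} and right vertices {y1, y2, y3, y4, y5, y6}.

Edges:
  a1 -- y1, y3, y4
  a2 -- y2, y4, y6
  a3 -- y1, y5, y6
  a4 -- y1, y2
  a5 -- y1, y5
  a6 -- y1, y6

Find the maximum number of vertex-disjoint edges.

For example, pair a1–y3, a2–y4, a3–y6, a4–y2, a5–y5, a6–y1.
All 6 left vertices are matched, so no larger matching exists.

6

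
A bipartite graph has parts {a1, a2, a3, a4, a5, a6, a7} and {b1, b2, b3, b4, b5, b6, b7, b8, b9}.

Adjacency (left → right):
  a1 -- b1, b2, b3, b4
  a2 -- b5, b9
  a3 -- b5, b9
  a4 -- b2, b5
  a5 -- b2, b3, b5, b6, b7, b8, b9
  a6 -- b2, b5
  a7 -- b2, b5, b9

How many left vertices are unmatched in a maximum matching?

One maximum matching: a1-b3, a2-b9, a3-b5, a4-b2, a5-b7.
The set {a2, a3, a4, a6, a7} has only 3 neighbours ({b2, b5, b9}), so by Hall's theorem at most 5 of the 7 left vertices can be matched.
That matches 5 of the 7, leaving 2 unmatched; no matching can do better.

2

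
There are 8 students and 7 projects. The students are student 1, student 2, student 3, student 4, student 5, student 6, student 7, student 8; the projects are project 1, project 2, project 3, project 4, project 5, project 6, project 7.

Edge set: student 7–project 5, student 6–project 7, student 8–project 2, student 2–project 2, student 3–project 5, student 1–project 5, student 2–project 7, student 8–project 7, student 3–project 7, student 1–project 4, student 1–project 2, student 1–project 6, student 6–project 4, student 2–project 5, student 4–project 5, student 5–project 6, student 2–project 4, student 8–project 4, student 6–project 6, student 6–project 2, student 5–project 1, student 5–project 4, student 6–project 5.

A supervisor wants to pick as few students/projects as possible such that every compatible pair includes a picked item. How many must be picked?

A maximum matching has 6 edges (e.g. student 1–project 6, student 2–project 4, student 3–project 7, student 4–project 5, student 5–project 1, student 6–project 2).
By König's theorem the minimum vertex cover has the same size. One such cover is {student 5, project 2, project 4, project 5, project 6, project 7}.

6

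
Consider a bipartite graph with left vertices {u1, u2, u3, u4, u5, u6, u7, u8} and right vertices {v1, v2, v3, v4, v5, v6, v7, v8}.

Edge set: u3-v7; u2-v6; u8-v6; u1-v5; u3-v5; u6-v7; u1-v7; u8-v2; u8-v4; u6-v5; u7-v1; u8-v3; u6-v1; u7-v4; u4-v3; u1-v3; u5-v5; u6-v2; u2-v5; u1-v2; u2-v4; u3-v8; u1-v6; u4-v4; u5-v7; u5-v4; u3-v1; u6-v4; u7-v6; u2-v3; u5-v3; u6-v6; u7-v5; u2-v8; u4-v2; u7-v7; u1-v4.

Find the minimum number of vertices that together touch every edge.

8

A maximum matching has 8 edges (e.g. u1–v3, u2–v6, u3–v8, u4–v4, u5–v7, u6–v5, u7–v1, u8–v2).
By König's theorem the minimum vertex cover has the same size. One such cover is {u1, u2, u3, u4, u5, u6, u7, u8}.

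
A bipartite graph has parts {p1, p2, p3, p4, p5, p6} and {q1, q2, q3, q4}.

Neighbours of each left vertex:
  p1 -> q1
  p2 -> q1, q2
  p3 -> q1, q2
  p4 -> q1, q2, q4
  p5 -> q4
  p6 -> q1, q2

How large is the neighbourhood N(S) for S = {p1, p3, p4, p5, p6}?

The union of neighbours of {p1, p3, p4, p5, p6} is {q1, q2, q4}, which has 3 elements.
Since |N(S)| = 3 < |S| = 5, Hall's condition fails for this subset.

3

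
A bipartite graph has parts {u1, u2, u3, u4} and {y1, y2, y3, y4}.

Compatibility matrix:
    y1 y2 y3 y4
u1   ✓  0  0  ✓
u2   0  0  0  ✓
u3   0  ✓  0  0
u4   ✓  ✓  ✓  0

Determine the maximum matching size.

4

A valid assignment of size 4: u1-y1, u2-y4, u3-y2, u4-y3.
This saturates every left vertex, so 4 is the maximum.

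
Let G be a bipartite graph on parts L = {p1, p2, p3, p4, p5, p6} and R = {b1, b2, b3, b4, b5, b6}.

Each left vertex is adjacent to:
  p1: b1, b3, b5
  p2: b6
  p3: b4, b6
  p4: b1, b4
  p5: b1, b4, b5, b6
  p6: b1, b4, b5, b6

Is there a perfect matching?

No

The set {p2, p3, p4, p5, p6} has only 4 neighbours ({b1, b4, b5, b6}), so by Hall's theorem at most 5 of the 6 left vertices can be matched.
Hence no matching covers every left vertex.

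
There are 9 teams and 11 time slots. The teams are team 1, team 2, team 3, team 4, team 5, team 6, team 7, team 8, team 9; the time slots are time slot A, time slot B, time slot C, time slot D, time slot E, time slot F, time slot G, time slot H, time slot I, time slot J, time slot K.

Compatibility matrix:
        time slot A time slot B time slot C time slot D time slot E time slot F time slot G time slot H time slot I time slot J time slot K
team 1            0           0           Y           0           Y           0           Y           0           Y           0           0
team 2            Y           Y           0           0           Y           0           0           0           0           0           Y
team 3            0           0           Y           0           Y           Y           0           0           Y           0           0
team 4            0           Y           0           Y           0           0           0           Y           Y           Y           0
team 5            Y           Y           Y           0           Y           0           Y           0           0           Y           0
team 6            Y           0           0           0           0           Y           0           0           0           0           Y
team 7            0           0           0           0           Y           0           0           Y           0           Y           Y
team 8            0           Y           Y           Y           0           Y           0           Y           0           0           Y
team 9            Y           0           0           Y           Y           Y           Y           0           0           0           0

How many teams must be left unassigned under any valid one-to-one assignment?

0

One maximum matching: team 1-time slot G, team 2-time slot B, team 3-time slot I, team 4-time slot H, team 5-time slot J, team 6-time slot F, team 7-time slot K, team 8-time slot C, team 9-time slot E.
This saturates every team, so 9 is the maximum.
That matches 9 of the 9, leaving 0 unmatched; no matching can do better.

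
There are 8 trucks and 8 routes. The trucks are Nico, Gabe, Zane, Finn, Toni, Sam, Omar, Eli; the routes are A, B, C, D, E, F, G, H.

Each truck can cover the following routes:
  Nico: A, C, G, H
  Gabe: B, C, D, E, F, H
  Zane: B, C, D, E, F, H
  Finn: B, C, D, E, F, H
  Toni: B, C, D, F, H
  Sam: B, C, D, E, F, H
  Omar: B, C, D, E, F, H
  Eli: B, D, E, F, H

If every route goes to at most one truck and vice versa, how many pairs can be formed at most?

A valid assignment of size 7: Nico→G, Gabe→C, Zane→B, Finn→D, Toni→F, Sam→H, Omar→E.
The set {Gabe, Zane, Finn, Toni, Sam, Omar, Eli} has only 6 neighbours ({B, C, D, E, F, H}), so by Hall's theorem at most 7 of the 8 trucks can be matched.

7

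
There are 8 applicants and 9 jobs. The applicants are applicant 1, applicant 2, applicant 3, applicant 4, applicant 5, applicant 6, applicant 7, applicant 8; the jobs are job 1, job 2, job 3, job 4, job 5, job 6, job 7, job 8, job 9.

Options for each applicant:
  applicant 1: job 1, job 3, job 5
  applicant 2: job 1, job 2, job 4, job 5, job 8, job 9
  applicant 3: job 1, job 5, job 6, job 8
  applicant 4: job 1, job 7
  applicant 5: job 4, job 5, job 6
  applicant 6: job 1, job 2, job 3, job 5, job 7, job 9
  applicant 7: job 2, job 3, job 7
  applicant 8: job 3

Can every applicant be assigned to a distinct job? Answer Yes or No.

One maximum matching: applicant 1-job 1, applicant 2-job 5, applicant 3-job 6, applicant 4-job 7, applicant 5-job 4, applicant 6-job 9, applicant 7-job 2, applicant 8-job 3.
Every applicant is matched, so this matching saturates all of them.

Yes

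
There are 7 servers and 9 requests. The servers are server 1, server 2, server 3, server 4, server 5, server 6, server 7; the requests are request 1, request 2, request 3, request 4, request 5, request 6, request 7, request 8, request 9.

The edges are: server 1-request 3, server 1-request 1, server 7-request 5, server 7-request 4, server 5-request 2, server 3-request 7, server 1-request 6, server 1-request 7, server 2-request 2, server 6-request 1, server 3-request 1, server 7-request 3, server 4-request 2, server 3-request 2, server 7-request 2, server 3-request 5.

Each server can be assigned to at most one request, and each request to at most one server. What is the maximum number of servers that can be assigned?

A valid assignment of size 5: server 1–request 6, server 2–request 2, server 3–request 7, server 6–request 1, server 7–request 5.
The set {server 2, server 4, server 5} has only 1 neighbour ({request 2}), so by Hall's theorem at most 5 of the 7 servers can be matched.

5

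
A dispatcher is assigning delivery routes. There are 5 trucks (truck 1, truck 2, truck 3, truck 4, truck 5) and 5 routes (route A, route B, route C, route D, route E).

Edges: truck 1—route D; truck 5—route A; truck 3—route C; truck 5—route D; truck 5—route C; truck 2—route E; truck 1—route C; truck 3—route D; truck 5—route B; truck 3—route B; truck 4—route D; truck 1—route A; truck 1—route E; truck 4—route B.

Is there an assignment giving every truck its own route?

One maximum matching: truck 1→route A, truck 2→route E, truck 3→route C, truck 4→route D, truck 5→route B.
Every truck is matched, so this is a perfect matching.

Yes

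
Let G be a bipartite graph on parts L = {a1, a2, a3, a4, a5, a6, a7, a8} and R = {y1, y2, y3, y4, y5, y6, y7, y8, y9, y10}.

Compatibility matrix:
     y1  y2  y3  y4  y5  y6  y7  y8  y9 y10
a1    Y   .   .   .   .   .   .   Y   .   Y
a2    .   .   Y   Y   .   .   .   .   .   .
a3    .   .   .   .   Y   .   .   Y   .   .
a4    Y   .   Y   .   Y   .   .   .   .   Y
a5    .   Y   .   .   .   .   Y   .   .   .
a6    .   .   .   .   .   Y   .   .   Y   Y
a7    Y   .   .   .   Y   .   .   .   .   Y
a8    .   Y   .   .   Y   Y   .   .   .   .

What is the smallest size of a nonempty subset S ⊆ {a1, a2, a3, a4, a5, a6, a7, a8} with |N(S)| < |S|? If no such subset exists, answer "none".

A matching saturating every left vertex exists, for instance a1→y10, a2→y4, a3→y8, a4→y3, a5→y7, a6→y6, a7→y1, a8→y2.
By Hall's marriage theorem, this means |N(S)| ≥ |S| for every subset S, so no violating subset exists.

none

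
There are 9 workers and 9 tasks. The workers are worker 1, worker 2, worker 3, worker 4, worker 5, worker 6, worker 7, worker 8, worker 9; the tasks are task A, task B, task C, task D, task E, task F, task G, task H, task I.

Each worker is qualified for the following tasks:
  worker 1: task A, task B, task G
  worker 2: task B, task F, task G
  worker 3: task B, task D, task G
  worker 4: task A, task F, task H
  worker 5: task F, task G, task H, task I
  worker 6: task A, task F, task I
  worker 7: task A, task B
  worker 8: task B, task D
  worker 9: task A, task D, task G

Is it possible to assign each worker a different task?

No

The set {worker 1, worker 2, worker 3, worker 4, worker 5, worker 6, worker 7, worker 8, worker 9} has only 7 neighbours ({task A, task B, task D, task F, task G, task H, task I}), so by Hall's theorem at most 7 of the 9 workers can be matched.
Hence no matching covers every worker.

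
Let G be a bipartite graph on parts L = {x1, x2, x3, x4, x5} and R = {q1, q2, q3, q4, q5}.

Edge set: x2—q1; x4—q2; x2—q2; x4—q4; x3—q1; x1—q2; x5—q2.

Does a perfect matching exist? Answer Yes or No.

The set {x1, x2, x3, x5} has only 2 neighbours ({q1, q2}), so by Hall's theorem at most 3 of the 5 left vertices can be matched.
Hence no matching covers every left vertex.

No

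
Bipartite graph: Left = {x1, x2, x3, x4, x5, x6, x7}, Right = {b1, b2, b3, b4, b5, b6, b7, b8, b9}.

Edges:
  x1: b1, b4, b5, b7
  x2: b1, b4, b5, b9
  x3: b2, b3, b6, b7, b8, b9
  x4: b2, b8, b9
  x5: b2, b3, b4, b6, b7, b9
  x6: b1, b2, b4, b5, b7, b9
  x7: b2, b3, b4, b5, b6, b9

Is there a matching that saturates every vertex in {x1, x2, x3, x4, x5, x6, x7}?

A valid assignment of size 7: x1–b7, x2–b4, x3–b8, x4–b2, x5–b6, x6–b1, x7–b5.
All 7 left vertices are covered.

Yes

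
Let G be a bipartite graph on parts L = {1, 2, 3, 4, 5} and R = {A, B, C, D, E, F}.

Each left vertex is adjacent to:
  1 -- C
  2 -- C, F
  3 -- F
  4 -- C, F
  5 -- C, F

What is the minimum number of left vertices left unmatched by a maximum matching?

One maximum matching: 1→C, 2→F.
The set {1, 2, 3, 4, 5} has only 2 neighbours ({C, F}), so by Hall's theorem at most 2 of the 5 left vertices can be matched.
That matches 2 of the 5, leaving 3 unmatched; no matching can do better.

3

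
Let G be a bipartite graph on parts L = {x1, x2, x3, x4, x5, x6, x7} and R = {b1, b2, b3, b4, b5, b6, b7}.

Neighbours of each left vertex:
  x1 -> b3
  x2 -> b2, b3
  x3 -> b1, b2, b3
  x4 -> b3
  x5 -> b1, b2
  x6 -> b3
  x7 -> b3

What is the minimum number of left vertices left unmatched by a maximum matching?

4

A valid assignment of size 3: x1-b3, x2-b2, x3-b1.
The set {x1, x2, x3, x4, x5, x6, x7} has only 3 neighbours ({b1, b2, b3}), so by Hall's theorem at most 3 of the 7 left vertices can be matched.
That matches 3 of the 7, leaving 4 unmatched; no matching can do better.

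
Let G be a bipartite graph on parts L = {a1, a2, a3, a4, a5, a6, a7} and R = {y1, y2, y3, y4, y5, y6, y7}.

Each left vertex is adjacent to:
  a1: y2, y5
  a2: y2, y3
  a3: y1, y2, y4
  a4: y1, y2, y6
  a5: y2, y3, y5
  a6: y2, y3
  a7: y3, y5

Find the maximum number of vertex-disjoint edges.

5

One maximum matching: a1→y5, a2→y2, a3→y1, a4→y6, a5→y3.
The set {a1, a2, a5, a6, a7} has only 3 neighbours ({y2, y3, y5}), so by Hall's theorem at most 5 of the 7 left vertices can be matched.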